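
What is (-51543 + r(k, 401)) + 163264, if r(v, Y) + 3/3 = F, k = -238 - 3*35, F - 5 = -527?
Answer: 111198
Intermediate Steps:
F = -522 (F = 5 - 527 = -522)
k = -343 (k = -238 - 1*105 = -238 - 105 = -343)
r(v, Y) = -523 (r(v, Y) = -1 - 522 = -523)
(-51543 + r(k, 401)) + 163264 = (-51543 - 523) + 163264 = -52066 + 163264 = 111198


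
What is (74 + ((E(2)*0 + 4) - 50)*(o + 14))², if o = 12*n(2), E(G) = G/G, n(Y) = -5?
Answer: 4796100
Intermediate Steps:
E(G) = 1
o = -60 (o = 12*(-5) = -60)
(74 + ((E(2)*0 + 4) - 50)*(o + 14))² = (74 + ((1*0 + 4) - 50)*(-60 + 14))² = (74 + ((0 + 4) - 50)*(-46))² = (74 + (4 - 50)*(-46))² = (74 - 46*(-46))² = (74 + 2116)² = 2190² = 4796100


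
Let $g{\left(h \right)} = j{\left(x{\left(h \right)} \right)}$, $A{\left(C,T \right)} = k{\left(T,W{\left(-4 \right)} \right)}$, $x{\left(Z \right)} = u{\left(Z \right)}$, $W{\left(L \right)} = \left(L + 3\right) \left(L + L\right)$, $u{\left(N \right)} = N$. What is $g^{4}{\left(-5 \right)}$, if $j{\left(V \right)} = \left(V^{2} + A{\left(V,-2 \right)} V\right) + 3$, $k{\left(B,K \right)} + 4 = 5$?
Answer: $279841$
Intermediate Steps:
$W{\left(L \right)} = 2 L \left(3 + L\right)$ ($W{\left(L \right)} = \left(3 + L\right) 2 L = 2 L \left(3 + L\right)$)
$x{\left(Z \right)} = Z$
$k{\left(B,K \right)} = 1$ ($k{\left(B,K \right)} = -4 + 5 = 1$)
$A{\left(C,T \right)} = 1$
$j{\left(V \right)} = 3 + V + V^{2}$ ($j{\left(V \right)} = \left(V^{2} + 1 V\right) + 3 = \left(V^{2} + V\right) + 3 = \left(V + V^{2}\right) + 3 = 3 + V + V^{2}$)
$g{\left(h \right)} = 3 + h + h^{2}$
$g^{4}{\left(-5 \right)} = \left(3 - 5 + \left(-5\right)^{2}\right)^{4} = \left(3 - 5 + 25\right)^{4} = 23^{4} = 279841$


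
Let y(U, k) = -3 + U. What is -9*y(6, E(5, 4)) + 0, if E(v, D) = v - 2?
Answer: -27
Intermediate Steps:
E(v, D) = -2 + v
-9*y(6, E(5, 4)) + 0 = -9*(-3 + 6) + 0 = -9*3 + 0 = -27 + 0 = -27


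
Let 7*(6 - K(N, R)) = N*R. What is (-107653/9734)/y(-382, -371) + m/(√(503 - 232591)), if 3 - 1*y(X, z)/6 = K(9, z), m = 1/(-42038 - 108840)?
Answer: 107653/28033920 + I*√58022/17508486632 ≈ 0.0038401 + 1.3758e-8*I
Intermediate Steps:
m = -1/150878 (m = 1/(-150878) = -1/150878 ≈ -6.6279e-6)
K(N, R) = 6 - N*R/7
y(X, z) = -18 + 54*z/7 (y(X, z) = 18 - 6*(6 - ⅐*9*z) = 18 - 6*(6 - 9*z/7) = 18 + (-36 + 54*z/7) = -18 + 54*z/7)
(-107653/9734)/y(-382, -371) + m/(√(503 - 232591)) = (-107653/9734)/(-18 + (54/7)*(-371)) - 1/(150878*√(503 - 232591)) = (-107653*1/9734)/(-18 - 2862) - (-I*√58022/116044)/150878 = -107653/9734/(-2880) - (-I*√58022/116044)/150878 = -107653/9734*(-1/2880) - (-1)*I*√58022/17508486632 = 107653/28033920 + I*√58022/17508486632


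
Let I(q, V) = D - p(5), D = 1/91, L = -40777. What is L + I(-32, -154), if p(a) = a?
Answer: -3711161/91 ≈ -40782.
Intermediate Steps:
D = 1/91 ≈ 0.010989
I(q, V) = -454/91 (I(q, V) = 1/91 - 1*5 = 1/91 - 5 = -454/91)
L + I(-32, -154) = -40777 - 454/91 = -3711161/91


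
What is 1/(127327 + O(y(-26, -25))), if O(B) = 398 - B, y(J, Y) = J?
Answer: 1/127751 ≈ 7.8277e-6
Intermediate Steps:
1/(127327 + O(y(-26, -25))) = 1/(127327 + (398 - 1*(-26))) = 1/(127327 + (398 + 26)) = 1/(127327 + 424) = 1/127751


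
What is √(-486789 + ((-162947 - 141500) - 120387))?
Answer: I*√911623 ≈ 954.79*I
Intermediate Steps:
√(-486789 + ((-162947 - 141500) - 120387)) = √(-486789 + (-304447 - 120387)) = √(-486789 - 424834) = √(-911623) = I*√911623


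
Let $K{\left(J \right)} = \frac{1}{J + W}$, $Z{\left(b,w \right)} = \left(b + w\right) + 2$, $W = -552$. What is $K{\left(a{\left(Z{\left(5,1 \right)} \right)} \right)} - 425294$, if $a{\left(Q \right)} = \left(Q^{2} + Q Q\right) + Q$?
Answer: $- \frac{176922305}{416} \approx -4.2529 \cdot 10^{5}$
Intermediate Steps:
$Z{\left(b,w \right)} = 2 + b + w$
$a{\left(Q \right)} = Q + 2 Q^{2}$ ($a{\left(Q \right)} = \left(Q^{2} + Q^{2}\right) + Q = 2 Q^{2} + Q = Q + 2 Q^{2}$)
$K{\left(J \right)} = \frac{1}{-552 + J}$ ($K{\left(J \right)} = \frac{1}{J - 552} = \frac{1}{-552 + J}$)
$K{\left(a{\left(Z{\left(5,1 \right)} \right)} \right)} - 425294 = \frac{1}{-552 + \left(2 + 5 + 1\right) \left(1 + 2 \left(2 + 5 + 1\right)\right)} - 425294 = \frac{1}{-552 + 8 \left(1 + 2 \cdot 8\right)} - 425294 = \frac{1}{-552 + 8 \left(1 + 16\right)} - 425294 = \frac{1}{-552 + 8 \cdot 17} - 425294 = \frac{1}{-552 + 136} - 425294 = \frac{1}{-416} - 425294 = - \frac{1}{416} - 425294 = - \frac{176922305}{416}$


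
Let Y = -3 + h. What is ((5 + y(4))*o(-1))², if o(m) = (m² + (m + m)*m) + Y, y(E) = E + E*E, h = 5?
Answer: 15625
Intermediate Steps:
y(E) = E + E²
Y = 2 (Y = -3 + 5 = 2)
o(m) = 2 + 3*m² (o(m) = (m² + (m + m)*m) + 2 = (m² + (2*m)*m) + 2 = (m² + 2*m²) + 2 = 3*m² + 2 = 2 + 3*m²)
((5 + y(4))*o(-1))² = ((5 + 4*(1 + 4))*(2 + 3*(-1)²))² = ((5 + 4*5)*(2 + 3*1))² = ((5 + 20)*(2 + 3))² = (25*5)² = 125² = 15625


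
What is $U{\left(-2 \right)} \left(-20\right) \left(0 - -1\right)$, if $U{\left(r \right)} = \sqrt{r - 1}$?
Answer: $- 20 i \sqrt{3} \approx - 34.641 i$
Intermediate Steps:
$U{\left(r \right)} = \sqrt{-1 + r}$
$U{\left(-2 \right)} \left(-20\right) \left(0 - -1\right) = \sqrt{-1 - 2} \left(-20\right) \left(0 - -1\right) = \sqrt{-3} \left(-20\right) \left(0 + 1\right) = i \sqrt{3} \left(-20\right) 1 = - 20 i \sqrt{3} \cdot 1 = - 20 i \sqrt{3}$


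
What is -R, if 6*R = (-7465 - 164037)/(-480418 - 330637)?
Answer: -85751/2433165 ≈ -0.035243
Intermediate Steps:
R = 85751/2433165 (R = ((-7465 - 164037)/(-480418 - 330637))/6 = (-171502/(-811055))/6 = (-171502*(-1/811055))/6 = (⅙)*(171502/811055) = 85751/2433165 ≈ 0.035243)
-R = -1*85751/2433165 = -85751/2433165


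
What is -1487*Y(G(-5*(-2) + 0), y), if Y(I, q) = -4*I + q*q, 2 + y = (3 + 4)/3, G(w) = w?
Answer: 533833/9 ≈ 59315.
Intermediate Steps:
y = ⅓ (y = -2 + (3 + 4)/3 = -2 + (⅓)*7 = -2 + 7/3 = ⅓ ≈ 0.33333)
Y(I, q) = q² - 4*I (Y(I, q) = -4*I + q² = q² - 4*I)
-1487*Y(G(-5*(-2) + 0), y) = -1487*((⅓)² - 4*(-5*(-2) + 0)) = -1487*(⅑ - 4*(10 + 0)) = -1487*(⅑ - 4*10) = -1487*(⅑ - 40) = -1487*(-359/9) = 533833/9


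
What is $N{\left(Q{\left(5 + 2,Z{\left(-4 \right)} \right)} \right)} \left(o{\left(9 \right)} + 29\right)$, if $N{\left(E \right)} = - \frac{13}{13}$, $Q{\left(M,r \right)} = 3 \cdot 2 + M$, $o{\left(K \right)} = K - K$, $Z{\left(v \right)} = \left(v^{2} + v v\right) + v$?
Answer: $-29$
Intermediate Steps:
$Z{\left(v \right)} = v + 2 v^{2}$ ($Z{\left(v \right)} = \left(v^{2} + v^{2}\right) + v = 2 v^{2} + v = v + 2 v^{2}$)
$o{\left(K \right)} = 0$
$Q{\left(M,r \right)} = 6 + M$
$N{\left(E \right)} = -1$ ($N{\left(E \right)} = \left(-13\right) \frac{1}{13} = -1$)
$N{\left(Q{\left(5 + 2,Z{\left(-4 \right)} \right)} \right)} \left(o{\left(9 \right)} + 29\right) = - (0 + 29) = \left(-1\right) 29 = -29$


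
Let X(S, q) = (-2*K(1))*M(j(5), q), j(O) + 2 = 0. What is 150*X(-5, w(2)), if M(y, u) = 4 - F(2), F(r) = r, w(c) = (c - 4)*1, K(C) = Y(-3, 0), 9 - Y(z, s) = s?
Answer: -5400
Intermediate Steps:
Y(z, s) = 9 - s
K(C) = 9 (K(C) = 9 - 1*0 = 9 + 0 = 9)
j(O) = -2 (j(O) = -2 + 0 = -2)
w(c) = -4 + c (w(c) = (-4 + c)*1 = -4 + c)
M(y, u) = 2 (M(y, u) = 4 - 1*2 = 4 - 2 = 2)
X(S, q) = -36 (X(S, q) = -2*9*2 = -18*2 = -36)
150*X(-5, w(2)) = 150*(-36) = -5400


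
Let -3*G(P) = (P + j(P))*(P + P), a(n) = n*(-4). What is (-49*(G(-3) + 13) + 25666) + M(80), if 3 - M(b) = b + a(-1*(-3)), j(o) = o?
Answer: 25552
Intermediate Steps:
a(n) = -4*n
G(P) = -4*P²/3 (G(P) = -(P + P)*(P + P)/3 = -2*P*2*P/3 = -4*P²/3)
M(b) = 15 - b (M(b) = 3 - (b - (-4)*(-3)) = 3 - (b - 4*3) = 3 - (b - 12) = 3 - (-12 + b) = 3 + (12 - b) = 15 - b)
(-49*(G(-3) + 13) + 25666) + M(80) = (-49*(-4/3*(-3)² + 13) + 25666) + (15 - 1*80) = (-49*(-4/3*9 + 13) + 25666) + (15 - 80) = (-49*(-12 + 13) + 25666) - 65 = (-49*1 + 25666) - 65 = (-49 + 25666) - 65 = 25617 - 65 = 25552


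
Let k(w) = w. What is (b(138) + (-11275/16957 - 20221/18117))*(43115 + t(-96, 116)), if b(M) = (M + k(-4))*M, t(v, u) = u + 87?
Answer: 22369334825719288/27928179 ≈ 8.0096e+8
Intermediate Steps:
t(v, u) = 87 + u
b(M) = M*(-4 + M) (b(M) = (M - 4)*M = (-4 + M)*M = M*(-4 + M))
(b(138) + (-11275/16957 - 20221/18117))*(43115 + t(-96, 116)) = (138*(-4 + 138) + (-11275/16957 - 20221/18117))*(43115 + (87 + 116)) = (138*134 + (-11275*1/16957 - 20221*1/18117))*(43115 + 203) = (18492 + (-11275/16957 - 20221/18117))*43318 = (18492 - 547156672/307209969)*43318 = (5680379590076/307209969)*43318 = 22369334825719288/27928179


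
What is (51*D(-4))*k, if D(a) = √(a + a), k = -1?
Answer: -102*I*√2 ≈ -144.25*I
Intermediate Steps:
D(a) = √2*√a (D(a) = √(2*a) = √2*√a)
(51*D(-4))*k = (51*(√2*√(-4)))*(-1) = (51*(√2*(2*I)))*(-1) = (51*(2*I*√2))*(-1) = (102*I*√2)*(-1) = -102*I*√2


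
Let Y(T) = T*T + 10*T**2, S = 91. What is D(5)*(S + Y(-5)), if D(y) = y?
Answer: 1830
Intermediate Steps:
Y(T) = 11*T**2 (Y(T) = T**2 + 10*T**2 = 11*T**2)
D(5)*(S + Y(-5)) = 5*(91 + 11*(-5)**2) = 5*(91 + 11*25) = 5*(91 + 275) = 5*366 = 1830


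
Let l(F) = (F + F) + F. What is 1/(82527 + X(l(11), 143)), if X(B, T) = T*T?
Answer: 1/102976 ≈ 9.7110e-6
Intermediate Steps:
l(F) = 3*F (l(F) = 2*F + F = 3*F)
X(B, T) = T²
1/(82527 + X(l(11), 143)) = 1/(82527 + 143²) = 1/(82527 + 20449) = 1/102976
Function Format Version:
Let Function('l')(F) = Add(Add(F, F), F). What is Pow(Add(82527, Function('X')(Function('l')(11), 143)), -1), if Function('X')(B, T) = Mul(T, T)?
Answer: Rational(1, 102976) ≈ 9.7110e-6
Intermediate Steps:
Function('l')(F) = Mul(3, F) (Function('l')(F) = Add(Mul(2, F), F) = Mul(3, F))
Function('X')(B, T) = Pow(T, 2)
Pow(Add(82527, Function('X')(Function('l')(11), 143)), -1) = Pow(Add(82527, Pow(143, 2)), -1) = Pow(Add(82527, 20449), -1) = Pow(102976, -1) = Rational(1, 102976)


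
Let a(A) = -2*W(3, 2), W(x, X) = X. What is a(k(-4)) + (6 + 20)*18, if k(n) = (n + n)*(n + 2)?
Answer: 464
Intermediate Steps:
k(n) = 2*n*(2 + n) (k(n) = (2*n)*(2 + n) = 2*n*(2 + n))
a(A) = -4 (a(A) = -2*2 = -4)
a(k(-4)) + (6 + 20)*18 = -4 + (6 + 20)*18 = -4 + 26*18 = -4 + 468 = 464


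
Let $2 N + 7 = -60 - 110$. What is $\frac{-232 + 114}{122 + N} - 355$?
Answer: $- \frac{24021}{67} \approx -358.52$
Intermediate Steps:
$N = - \frac{177}{2}$ ($N = - \frac{7}{2} + \frac{-60 - 110}{2} = - \frac{7}{2} + \frac{1}{2} \left(-170\right) = - \frac{7}{2} - 85 = - \frac{177}{2} \approx -88.5$)
$\frac{-232 + 114}{122 + N} - 355 = \frac{-232 + 114}{122 - \frac{177}{2}} - 355 = - \frac{118}{\frac{67}{2}} - 355 = \left(-118\right) \frac{2}{67} - 355 = - \frac{236}{67} - 355 = - \frac{24021}{67}$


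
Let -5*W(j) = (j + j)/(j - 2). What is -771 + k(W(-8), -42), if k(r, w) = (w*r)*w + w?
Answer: -34437/25 ≈ -1377.5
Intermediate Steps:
W(j) = -2*j/(5*(-2 + j)) (W(j) = -(j + j)/(5*(j - 2)) = -2*j/(5*(-2 + j)))
k(r, w) = w + r*w² (k(r, w) = (r*w)*w + w = r*w² + w = w + r*w²)
-771 + k(W(-8), -42) = -771 - 42*(1 - 2*(-8)/(-10 + 5*(-8))*(-42)) = -771 - 42*(1 - 2*(-8)/(-10 - 40)*(-42)) = -771 - 42*(1 - 2*(-8)/(-50)*(-42)) = -771 - 42*(1 - 2*(-8)*(-1/50)*(-42)) = -771 - 42*(1 - 8/25*(-42)) = -771 - 42*(1 + 336/25) = -771 - 42*361/25 = -771 - 15162/25 = -34437/25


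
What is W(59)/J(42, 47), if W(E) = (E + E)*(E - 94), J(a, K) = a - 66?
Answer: 2065/12 ≈ 172.08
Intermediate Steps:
J(a, K) = -66 + a
W(E) = 2*E*(-94 + E) (W(E) = (2*E)*(-94 + E) = 2*E*(-94 + E))
W(59)/J(42, 47) = (2*59*(-94 + 59))/(-66 + 42) = (2*59*(-35))/(-24) = -4130*(-1/24) = 2065/12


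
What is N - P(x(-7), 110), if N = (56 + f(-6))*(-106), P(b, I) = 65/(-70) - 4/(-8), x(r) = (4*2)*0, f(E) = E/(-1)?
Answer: -46001/7 ≈ -6571.6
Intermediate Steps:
f(E) = -E (f(E) = E*(-1) = -E)
x(r) = 0 (x(r) = 8*0 = 0)
P(b, I) = -3/7 (P(b, I) = 65*(-1/70) - 4*(-⅛) = -13/14 + ½ = -3/7)
N = -6572 (N = (56 - 1*(-6))*(-106) = (56 + 6)*(-106) = 62*(-106) = -6572)
N - P(x(-7), 110) = -6572 - 1*(-3/7) = -6572 + 3/7 = -46001/7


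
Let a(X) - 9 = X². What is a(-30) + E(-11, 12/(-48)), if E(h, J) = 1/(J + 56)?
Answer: 202711/223 ≈ 909.02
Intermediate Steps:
E(h, J) = 1/(56 + J)
a(X) = 9 + X²
a(-30) + E(-11, 12/(-48)) = (9 + (-30)²) + 1/(56 + 12/(-48)) = (9 + 900) + 1/(56 + 12*(-1/48)) = 909 + 1/(56 - ¼) = 909 + 1/(223/4) = 909 + 4/223 = 202711/223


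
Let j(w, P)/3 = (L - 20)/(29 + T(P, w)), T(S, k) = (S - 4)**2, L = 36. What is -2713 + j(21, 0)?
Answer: -40679/15 ≈ -2711.9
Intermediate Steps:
T(S, k) = (-4 + S)**2
j(w, P) = 48/(29 + (-4 + P)**2) (j(w, P) = 3*((36 - 20)/(29 + (-4 + P)**2)) = 3*(16/(29 + (-4 + P)**2)) = 48/(29 + (-4 + P)**2))
-2713 + j(21, 0) = -2713 + 48/(29 + (-4 + 0)**2) = -2713 + 48/(29 + (-4)**2) = -2713 + 48/(29 + 16) = -2713 + 48/45 = -2713 + 48*(1/45) = -2713 + 16/15 = -40679/15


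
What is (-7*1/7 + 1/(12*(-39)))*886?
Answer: -207767/234 ≈ -887.89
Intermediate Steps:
(-7*1/7 + 1/(12*(-39)))*886 = (-7*⅐ + (1/12)*(-1/39))*886 = (-1 - 1/468)*886 = -469/468*886 = -207767/234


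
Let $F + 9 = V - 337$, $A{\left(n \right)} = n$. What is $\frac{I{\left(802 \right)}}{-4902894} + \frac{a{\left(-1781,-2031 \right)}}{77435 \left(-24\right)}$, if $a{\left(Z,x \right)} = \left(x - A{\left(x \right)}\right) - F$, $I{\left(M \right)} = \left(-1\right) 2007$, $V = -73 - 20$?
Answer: $\frac{87639923}{506207462520} \approx 0.00017313$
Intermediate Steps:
$V = -93$
$I{\left(M \right)} = -2007$
$F = -439$ ($F = -9 - 430 = -439$)
$a{\left(Z,x \right)} = 439$ ($a{\left(Z,x \right)} = \left(x - x\right) - -439 = 0 + 439 = 439$)
$\frac{I{\left(802 \right)}}{-4902894} + \frac{a{\left(-1781,-2031 \right)}}{77435 \left(-24\right)} = - \frac{2007}{-4902894} + \frac{439}{77435 \left(-24\right)} = \left(-2007\right) \left(- \frac{1}{4902894}\right) + \frac{439}{-1858440} = \frac{223}{544766} + 439 \left(- \frac{1}{1858440}\right) = \frac{223}{544766} - \frac{439}{1858440} = \frac{87639923}{506207462520}$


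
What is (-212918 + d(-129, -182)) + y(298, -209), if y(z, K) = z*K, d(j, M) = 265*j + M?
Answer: -309567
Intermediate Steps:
d(j, M) = M + 265*j
y(z, K) = K*z
(-212918 + d(-129, -182)) + y(298, -209) = (-212918 + (-182 + 265*(-129))) - 209*298 = (-212918 + (-182 - 34185)) - 62282 = (-212918 - 34367) - 62282 = -247285 - 62282 = -309567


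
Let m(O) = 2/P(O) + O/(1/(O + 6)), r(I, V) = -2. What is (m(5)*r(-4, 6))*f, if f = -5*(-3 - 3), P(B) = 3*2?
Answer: -3320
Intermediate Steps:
P(B) = 6
m(O) = ⅓ + O*(6 + O) (m(O) = 2/6 + O/(1/(O + 6)) = 2*(⅙) + O/(1/(6 + O)) = ⅓ + O*(6 + O))
f = 30 (f = -5*(-6) = 30)
(m(5)*r(-4, 6))*f = ((⅓ + 5² + 6*5)*(-2))*30 = ((⅓ + 25 + 30)*(-2))*30 = ((166/3)*(-2))*30 = -332/3*30 = -3320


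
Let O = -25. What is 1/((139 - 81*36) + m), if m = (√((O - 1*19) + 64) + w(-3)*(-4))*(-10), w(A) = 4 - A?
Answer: -2497/6233009 + 20*√5/6233009 ≈ -0.00039343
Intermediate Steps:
m = 280 - 20*√5 (m = (√((-25 - 1*19) + 64) + (4 - 1*(-3))*(-4))*(-10) = (√((-25 - 19) + 64) + (4 + 3)*(-4))*(-10) = (√(-44 + 64) + 7*(-4))*(-10) = (√20 - 28)*(-10) = (2*√5 - 28)*(-10) = (-28 + 2*√5)*(-10) = 280 - 20*√5 ≈ 235.28)
1/((139 - 81*36) + m) = 1/((139 - 81*36) + (280 - 20*√5)) = 1/((139 - 2916) + (280 - 20*√5)) = 1/(-2777 + (280 - 20*√5)) = 1/(-2497 - 20*√5)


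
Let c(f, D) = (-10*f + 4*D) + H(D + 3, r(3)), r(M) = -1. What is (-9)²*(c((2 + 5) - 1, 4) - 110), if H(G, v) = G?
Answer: -11907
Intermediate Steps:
c(f, D) = 3 - 10*f + 5*D (c(f, D) = (-10*f + 4*D) + (D + 3) = (-10*f + 4*D) + (3 + D) = 3 - 10*f + 5*D)
(-9)²*(c((2 + 5) - 1, 4) - 110) = (-9)²*((3 - 10*((2 + 5) - 1) + 5*4) - 110) = 81*((3 - 10*(7 - 1) + 20) - 110) = 81*((3 - 10*6 + 20) - 110) = 81*((3 - 60 + 20) - 110) = 81*(-37 - 110) = 81*(-147) = -11907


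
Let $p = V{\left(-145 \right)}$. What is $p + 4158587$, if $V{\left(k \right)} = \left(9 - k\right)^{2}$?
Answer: $4182303$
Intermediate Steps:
$p = 23716$ ($p = \left(-9 - 145\right)^{2} = \left(-154\right)^{2} = 23716$)
$p + 4158587 = 23716 + 4158587 = 4182303$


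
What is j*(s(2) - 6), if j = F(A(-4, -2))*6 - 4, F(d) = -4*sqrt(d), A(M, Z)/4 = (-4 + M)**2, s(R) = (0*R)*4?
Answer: 2328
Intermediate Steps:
s(R) = 0 (s(R) = 0*4 = 0)
A(M, Z) = 4*(-4 + M)**2
j = -388 (j = -4*sqrt(4*(-4 - 4)**2)*6 - 4 = -4*sqrt(4*(-8)**2)*6 - 4 = -4*sqrt(4*64)*6 - 4 = -4*sqrt(256)*6 - 4 = -4*16*6 - 4 = -64*6 - 4 = -384 - 4 = -388)
j*(s(2) - 6) = -388*(0 - 6) = -388*(-6) = 2328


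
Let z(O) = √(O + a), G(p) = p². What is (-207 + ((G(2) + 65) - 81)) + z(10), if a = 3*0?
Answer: -219 + √10 ≈ -215.84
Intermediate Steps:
a = 0
z(O) = √O (z(O) = √(O + 0) = √O)
(-207 + ((G(2) + 65) - 81)) + z(10) = (-207 + ((2² + 65) - 81)) + √10 = (-207 + ((4 + 65) - 81)) + √10 = (-207 + (69 - 81)) + √10 = (-207 - 12) + √10 = -219 + √10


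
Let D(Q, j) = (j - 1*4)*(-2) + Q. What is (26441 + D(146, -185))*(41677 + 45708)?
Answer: 2356336525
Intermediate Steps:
D(Q, j) = 8 + Q - 2*j (D(Q, j) = (j - 4)*(-2) + Q = (-4 + j)*(-2) + Q = (8 - 2*j) + Q = 8 + Q - 2*j)
(26441 + D(146, -185))*(41677 + 45708) = (26441 + (8 + 146 - 2*(-185)))*(41677 + 45708) = (26441 + (8 + 146 + 370))*87385 = (26441 + 524)*87385 = 26965*87385 = 2356336525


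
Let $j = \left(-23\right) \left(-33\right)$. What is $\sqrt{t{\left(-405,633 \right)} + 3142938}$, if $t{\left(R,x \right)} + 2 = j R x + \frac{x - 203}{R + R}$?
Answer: $\frac{i \sqrt{15506486062}}{9} \approx 13836.0 i$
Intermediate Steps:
$j = 759$
$t{\left(R,x \right)} = -2 + \frac{-203 + x}{2 R} + 759 R x$ ($t{\left(R,x \right)} = -2 + \left(759 R x + \frac{x - 203}{R + R}\right) = -2 + \left(759 R x + \frac{-203 + x}{2 R}\right) = -2 + \left(\frac{-203 + x}{2 R} + 759 R x\right) = -2 + \frac{-203 + x}{2 R} + 759 R x$)
$\sqrt{t{\left(-405,633 \right)} + 3142938} = \sqrt{\frac{-203 + 633 + 2 \left(-405\right) \left(-2 + 759 \left(-405\right) 633\right)}{2 \left(-405\right)} + 3142938} = \sqrt{\frac{1}{2} \left(- \frac{1}{405}\right) \left(-203 + 633 + 2 \left(-405\right) \left(-2 - 194581035\right)\right) + 3142938} = \sqrt{\frac{1}{2} \left(- \frac{1}{405}\right) \left(-203 + 633 + 2 \left(-405\right) \left(-194581037\right)\right) + 3142938} = \sqrt{\frac{1}{2} \left(- \frac{1}{405}\right) \left(-203 + 633 + 157610639970\right) + 3142938} = \sqrt{\frac{1}{2} \left(- \frac{1}{405}\right) 157610640400 + 3142938} = \sqrt{- \frac{15761064040}{81} + 3142938} = \sqrt{- \frac{15506486062}{81}} = \frac{i \sqrt{15506486062}}{9}$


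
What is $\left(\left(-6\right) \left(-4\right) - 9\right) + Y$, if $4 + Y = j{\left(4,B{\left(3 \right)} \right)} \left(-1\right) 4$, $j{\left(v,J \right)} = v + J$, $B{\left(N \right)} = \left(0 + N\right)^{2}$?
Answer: $-41$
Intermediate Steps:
$B{\left(N \right)} = N^{2}$
$j{\left(v,J \right)} = J + v$
$Y = -56$ ($Y = -4 + \left(3^{2} + 4\right) \left(-1\right) 4 = -4 + \left(9 + 4\right) \left(-1\right) 4 = -4 + 13 \left(-1\right) 4 = -4 - 52 = -56$)
$\left(\left(-6\right) \left(-4\right) - 9\right) + Y = \left(\left(-6\right) \left(-4\right) - 9\right) - 56 = \left(24 - 9\right) - 56 = 15 - 56 = -41$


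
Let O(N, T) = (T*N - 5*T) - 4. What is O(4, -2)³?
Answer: -8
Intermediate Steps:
O(N, T) = -4 - 5*T + N*T (O(N, T) = (N*T - 5*T) - 4 = (-5*T + N*T) - 4 = -4 - 5*T + N*T)
O(4, -2)³ = (-4 - 5*(-2) + 4*(-2))³ = (-4 + 10 - 8)³ = (-2)³ = -8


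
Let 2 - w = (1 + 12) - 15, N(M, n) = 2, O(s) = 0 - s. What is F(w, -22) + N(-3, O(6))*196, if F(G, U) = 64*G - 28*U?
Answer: 1264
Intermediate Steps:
O(s) = -s
w = 4 (w = 2 - ((1 + 12) - 15) = 2 - (13 - 15) = 2 - 1*(-2) = 2 + 2 = 4)
F(G, U) = -28*U + 64*G
F(w, -22) + N(-3, O(6))*196 = (-28*(-22) + 64*4) + 2*196 = (616 + 256) + 392 = 872 + 392 = 1264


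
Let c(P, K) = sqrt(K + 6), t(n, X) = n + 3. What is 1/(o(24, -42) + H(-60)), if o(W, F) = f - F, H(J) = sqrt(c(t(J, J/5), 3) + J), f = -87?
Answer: -15/694 - I*sqrt(57)/2082 ≈ -0.021614 - 0.0036262*I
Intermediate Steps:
t(n, X) = 3 + n
c(P, K) = sqrt(6 + K)
H(J) = sqrt(3 + J) (H(J) = sqrt(sqrt(6 + 3) + J) = sqrt(sqrt(9) + J) = sqrt(3 + J))
o(W, F) = -87 - F
1/(o(24, -42) + H(-60)) = 1/((-87 - 1*(-42)) + sqrt(3 - 60)) = 1/((-87 + 42) + sqrt(-57)) = 1/(-45 + I*sqrt(57))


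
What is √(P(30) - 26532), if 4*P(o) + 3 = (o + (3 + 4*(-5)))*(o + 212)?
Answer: I*√102985/2 ≈ 160.46*I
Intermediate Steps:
P(o) = -¾ + (-17 + o)*(212 + o)/4 (P(o) = -¾ + ((o + (3 + 4*(-5)))*(o + 212))/4 = -¾ + ((o + (3 - 20))*(212 + o))/4 = -¾ + ((o - 17)*(212 + o))/4 = -¾ + ((-17 + o)*(212 + o))/4 = -¾ + (-17 + o)*(212 + o)/4)
√(P(30) - 26532) = √((-3607/4 + (¼)*30² + (195/4)*30) - 26532) = √((-3607/4 + (¼)*900 + 2925/2) - 26532) = √((-3607/4 + 225 + 2925/2) - 26532) = √(3143/4 - 26532) = √(-102985/4) = I*√102985/2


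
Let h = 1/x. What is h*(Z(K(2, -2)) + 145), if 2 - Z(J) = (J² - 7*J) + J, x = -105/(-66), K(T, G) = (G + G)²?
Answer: -286/35 ≈ -8.1714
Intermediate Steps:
K(T, G) = 4*G² (K(T, G) = (2*G)² = 4*G²)
x = 35/22 (x = -105*(-1/66) = 35/22 ≈ 1.5909)
h = 22/35 (h = 1/(35/22) = 22/35 ≈ 0.62857)
Z(J) = 2 - J² + 6*J (Z(J) = 2 - ((J² - 7*J) + J) = 2 - (J² - 6*J) = 2 + (-J² + 6*J) = 2 - J² + 6*J)
h*(Z(K(2, -2)) + 145) = 22*((2 - (4*(-2)²)² + 6*(4*(-2)²)) + 145)/35 = 22*((2 - (4*4)² + 6*(4*4)) + 145)/35 = 22*((2 - 1*16² + 6*16) + 145)/35 = 22*((2 - 1*256 + 96) + 145)/35 = 22*((2 - 256 + 96) + 145)/35 = 22*(-158 + 145)/35 = (22/35)*(-13) = -286/35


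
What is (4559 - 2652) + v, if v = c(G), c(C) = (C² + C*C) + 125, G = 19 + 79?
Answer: 21240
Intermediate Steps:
G = 98
c(C) = 125 + 2*C² (c(C) = (C² + C²) + 125 = 2*C² + 125 = 125 + 2*C²)
v = 19333 (v = 125 + 2*98² = 125 + 2*9604 = 125 + 19208 = 19333)
(4559 - 2652) + v = (4559 - 2652) + 19333 = 1907 + 19333 = 21240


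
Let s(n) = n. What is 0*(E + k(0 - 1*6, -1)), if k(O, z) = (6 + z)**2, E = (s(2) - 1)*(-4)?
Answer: 0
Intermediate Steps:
E = -4 (E = (2 - 1)*(-4) = 1*(-4) = -4)
0*(E + k(0 - 1*6, -1)) = 0*(-4 + (6 - 1)**2) = 0*(-4 + 5**2) = 0*(-4 + 25) = 0*21 = 0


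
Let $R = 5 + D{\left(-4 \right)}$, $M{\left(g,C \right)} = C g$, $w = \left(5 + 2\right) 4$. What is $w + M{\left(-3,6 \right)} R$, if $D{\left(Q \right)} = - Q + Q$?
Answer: $-62$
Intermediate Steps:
$w = 28$ ($w = 7 \cdot 4 = 28$)
$D{\left(Q \right)} = 0$
$R = 5$ ($R = 5 + 0 = 5$)
$w + M{\left(-3,6 \right)} R = 28 + 6 \left(-3\right) 5 = 28 - 90 = -62$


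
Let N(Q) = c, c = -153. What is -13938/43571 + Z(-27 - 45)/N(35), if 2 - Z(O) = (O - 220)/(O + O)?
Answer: -4513349/14117004 ≈ -0.31971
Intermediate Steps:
Z(O) = 2 - (-220 + O)/(2*O) (Z(O) = 2 - (O - 220)/(O + O) = 2 - (-220 + O)/(2*O))
N(Q) = -153
-13938/43571 + Z(-27 - 45)/N(35) = -13938/43571 + (3/2 + 110/(-27 - 45))/(-153) = -13938*1/43571 + (3/2 + 110/(-72))*(-1/153) = -13938/43571 + (3/2 + 110*(-1/72))*(-1/153) = -13938/43571 + (3/2 - 55/36)*(-1/153) = -13938/43571 - 1/36*(-1/153) = -13938/43571 + 1/5508 = -4513349/14117004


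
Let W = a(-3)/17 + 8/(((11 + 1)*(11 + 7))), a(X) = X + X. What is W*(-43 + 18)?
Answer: 3625/459 ≈ 7.8976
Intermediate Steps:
a(X) = 2*X
W = -145/459 (W = (2*(-3))/17 + 8/(((11 + 1)*(11 + 7))) = -6*1/17 + 8/((12*18)) = -6/17 + 8/216 = -6/17 + 8*(1/216) = -6/17 + 1/27 = -145/459 ≈ -0.31590)
W*(-43 + 18) = -145*(-43 + 18)/459 = -145/459*(-25) = 3625/459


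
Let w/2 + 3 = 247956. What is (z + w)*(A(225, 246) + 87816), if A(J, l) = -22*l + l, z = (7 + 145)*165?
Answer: 43059492900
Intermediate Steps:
z = 25080 (z = 152*165 = 25080)
w = 495906 (w = -6 + 2*247956 = -6 + 495912 = 495906)
A(J, l) = -21*l
(z + w)*(A(225, 246) + 87816) = (25080 + 495906)*(-21*246 + 87816) = 520986*(-5166 + 87816) = 520986*82650 = 43059492900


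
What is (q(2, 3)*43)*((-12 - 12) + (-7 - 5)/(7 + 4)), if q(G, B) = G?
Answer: -23736/11 ≈ -2157.8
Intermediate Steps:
(q(2, 3)*43)*((-12 - 12) + (-7 - 5)/(7 + 4)) = (2*43)*((-12 - 12) + (-7 - 5)/(7 + 4)) = 86*(-24 - 12/11) = 86*(-276/11) = -23736/11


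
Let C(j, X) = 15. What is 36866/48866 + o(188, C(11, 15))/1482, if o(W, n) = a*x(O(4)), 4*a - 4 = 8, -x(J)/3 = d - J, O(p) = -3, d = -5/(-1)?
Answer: 4259755/6034951 ≈ 0.70585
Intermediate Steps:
d = 5 (d = -5*(-1) = 5)
x(J) = -15 + 3*J (x(J) = -3*(5 - J) = -15 + 3*J)
a = 3 (a = 1 + (¼)*8 = 1 + 2 = 3)
o(W, n) = -72 (o(W, n) = 3*(-15 + 3*(-3)) = 3*(-15 - 9) = 3*(-24) = -72)
36866/48866 + o(188, C(11, 15))/1482 = 36866/48866 - 72/1482 = 36866*(1/48866) - 72*1/1482 = 18433/24433 - 12/247 = 4259755/6034951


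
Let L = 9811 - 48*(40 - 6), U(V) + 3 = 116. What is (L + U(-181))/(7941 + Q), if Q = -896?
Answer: 8292/7045 ≈ 1.1770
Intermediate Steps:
U(V) = 113 (U(V) = -3 + 116 = 113)
L = 8179 (L = 9811 - 48*34 = 9811 - 1632 = 8179)
(L + U(-181))/(7941 + Q) = (8179 + 113)/(7941 - 896) = 8292/7045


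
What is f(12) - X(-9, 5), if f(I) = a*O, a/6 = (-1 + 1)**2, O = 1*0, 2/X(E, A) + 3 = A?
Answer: -1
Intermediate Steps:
X(E, A) = 2/(-3 + A)
O = 0
a = 0 (a = 6*(-1 + 1)**2 = 6*0**2 = 6*0 = 0)
f(I) = 0 (f(I) = 0*0 = 0)
f(12) - X(-9, 5) = 0 - 2/(-3 + 5) = 0 - 2/2 = 0 - 1*1 = 0 - 1 = -1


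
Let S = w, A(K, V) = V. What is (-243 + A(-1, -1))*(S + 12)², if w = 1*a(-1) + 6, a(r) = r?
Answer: -70516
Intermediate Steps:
w = 5 (w = 1*(-1) + 6 = -1 + 6 = 5)
S = 5
(-243 + A(-1, -1))*(S + 12)² = (-243 - 1)*(5 + 12)² = -244*17² = -244*289 = -70516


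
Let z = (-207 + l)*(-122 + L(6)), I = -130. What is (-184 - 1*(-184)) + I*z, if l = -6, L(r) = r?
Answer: -3212040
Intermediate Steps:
z = 24708 (z = (-207 - 6)*(-122 + 6) = -213*(-116) = 24708)
(-184 - 1*(-184)) + I*z = (-184 - 1*(-184)) - 130*24708 = (-184 + 184) - 3212040 = 0 - 3212040 = -3212040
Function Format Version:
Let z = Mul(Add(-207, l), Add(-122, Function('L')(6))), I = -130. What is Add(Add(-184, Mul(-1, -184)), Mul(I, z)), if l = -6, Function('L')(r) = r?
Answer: -3212040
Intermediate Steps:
z = 24708 (z = Mul(Add(-207, -6), Add(-122, 6)) = Mul(-213, -116) = 24708)
Add(Add(-184, Mul(-1, -184)), Mul(I, z)) = Add(Add(-184, Mul(-1, -184)), Mul(-130, 24708)) = Add(Add(-184, 184), -3212040) = Add(0, -3212040) = -3212040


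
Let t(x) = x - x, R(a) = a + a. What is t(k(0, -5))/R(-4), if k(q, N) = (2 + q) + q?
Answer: 0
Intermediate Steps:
k(q, N) = 2 + 2*q
R(a) = 2*a
t(x) = 0
t(k(0, -5))/R(-4) = 0/((2*(-4))) = 0/(-8) = 0*(-⅛) = 0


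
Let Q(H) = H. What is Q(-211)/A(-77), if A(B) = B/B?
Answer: -211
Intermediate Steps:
A(B) = 1
Q(-211)/A(-77) = -211/1 = -211*1 = -211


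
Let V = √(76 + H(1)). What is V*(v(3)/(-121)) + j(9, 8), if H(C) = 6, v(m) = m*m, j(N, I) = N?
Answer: 9 - 9*√82/121 ≈ 8.3265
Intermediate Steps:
v(m) = m²
V = √82 (V = √(76 + 6) = √82 ≈ 9.0554)
V*(v(3)/(-121)) + j(9, 8) = √82*(3²/(-121)) + 9 = √82*(9*(-1/121)) + 9 = √82*(-9/121) + 9 = -9*√82/121 + 9 = 9 - 9*√82/121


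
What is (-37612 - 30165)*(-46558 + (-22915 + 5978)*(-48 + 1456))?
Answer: 1619453742558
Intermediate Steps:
(-37612 - 30165)*(-46558 + (-22915 + 5978)*(-48 + 1456)) = -67777*(-46558 - 16937*1408) = -67777*(-46558 - 23847296) = -67777*(-23893854) = 1619453742558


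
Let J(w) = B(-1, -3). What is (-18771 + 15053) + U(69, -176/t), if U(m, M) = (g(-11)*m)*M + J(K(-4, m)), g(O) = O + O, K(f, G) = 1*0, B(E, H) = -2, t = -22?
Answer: -15864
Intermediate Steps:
K(f, G) = 0
g(O) = 2*O
J(w) = -2
U(m, M) = -2 - 22*M*m (U(m, M) = ((2*(-11))*m)*M - 2 = (-22*m)*M - 2 = -22*M*m - 2 = -2 - 22*M*m)
(-18771 + 15053) + U(69, -176/t) = (-18771 + 15053) + (-2 - 22*(-176/(-22))*69) = -3718 + (-2 - 22*(-176*(-1/22))*69) = -3718 + (-2 - 22*8*69) = -3718 + (-2 - 12144) = -3718 - 12146 = -15864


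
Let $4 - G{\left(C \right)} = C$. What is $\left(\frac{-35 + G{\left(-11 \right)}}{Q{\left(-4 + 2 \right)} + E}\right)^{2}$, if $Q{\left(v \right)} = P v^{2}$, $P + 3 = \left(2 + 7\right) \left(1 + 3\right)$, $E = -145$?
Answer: $\frac{400}{169} \approx 2.3669$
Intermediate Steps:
$G{\left(C \right)} = 4 - C$
$P = 33$ ($P = -3 + \left(2 + 7\right) \left(1 + 3\right) = -3 + 9 \cdot 4 = -3 + 36 = 33$)
$Q{\left(v \right)} = 33 v^{2}$
$\left(\frac{-35 + G{\left(-11 \right)}}{Q{\left(-4 + 2 \right)} + E}\right)^{2} = \left(\frac{-35 + \left(4 - -11\right)}{33 \left(-4 + 2\right)^{2} - 145}\right)^{2} = \left(\frac{-35 + \left(4 + 11\right)}{33 \left(-2\right)^{2} - 145}\right)^{2} = \left(\frac{-35 + 15}{33 \cdot 4 - 145}\right)^{2} = \left(- \frac{20}{132 - 145}\right)^{2} = \left(- \frac{20}{-13}\right)^{2} = \left(\left(-20\right) \left(- \frac{1}{13}\right)\right)^{2} = \left(\frac{20}{13}\right)^{2} = \frac{400}{169}$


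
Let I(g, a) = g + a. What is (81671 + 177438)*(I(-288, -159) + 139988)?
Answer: 36156328969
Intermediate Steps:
I(g, a) = a + g
(81671 + 177438)*(I(-288, -159) + 139988) = (81671 + 177438)*((-159 - 288) + 139988) = 259109*(-447 + 139988) = 259109*139541 = 36156328969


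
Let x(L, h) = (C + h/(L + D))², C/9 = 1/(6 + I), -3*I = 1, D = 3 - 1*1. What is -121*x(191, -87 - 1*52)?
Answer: -981443584/10764961 ≈ -91.170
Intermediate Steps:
D = 2 (D = 3 - 1 = 2)
I = -⅓ (I = -⅓*1 = -⅓ ≈ -0.33333)
C = 27/17 (C = 9/(6 - ⅓) = 9/(17/3) = 9*(3/17) = 27/17 ≈ 1.5882)
x(L, h) = (27/17 + h/(2 + L))² (x(L, h) = (27/17 + h/(L + 2))² = (27/17 + h/(2 + L))²)
-121*x(191, -87 - 1*52) = -121*(54 + 17*(-87 - 1*52) + 27*191)²/(289*(2 + 191)²) = -121*(54 + 17*(-87 - 52) + 5157)²/(289*193²) = -121*(54 + 17*(-139) + 5157)²/(289*37249) = -121*(54 - 2363 + 5157)²/(289*37249) = -121*2848²/(289*37249) = -121*8111104/(289*37249) = -121*8111104/10764961 = -981443584/10764961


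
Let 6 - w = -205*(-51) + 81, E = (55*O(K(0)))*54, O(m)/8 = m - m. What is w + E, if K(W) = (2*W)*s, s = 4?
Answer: -10530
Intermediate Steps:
K(W) = 8*W (K(W) = (2*W)*4 = 8*W)
O(m) = 0 (O(m) = 8*(m - m) = 8*0 = 0)
E = 0 (E = (55*0)*54 = 0*54 = 0)
w = -10530 (w = 6 - (-205*(-51) + 81) = 6 - (10455 + 81) = 6 - 1*10536 = 6 - 10536 = -10530)
w + E = -10530 + 0 = -10530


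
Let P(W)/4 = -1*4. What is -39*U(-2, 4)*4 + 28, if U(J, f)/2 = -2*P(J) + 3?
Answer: -10892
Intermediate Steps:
P(W) = -16 (P(W) = 4*(-1*4) = 4*(-4) = -16)
U(J, f) = 70 (U(J, f) = 2*(-2*(-16) + 3) = 2*(32 + 3) = 2*35 = 70)
-39*U(-2, 4)*4 + 28 = -2730*4 + 28 = -39*280 + 28 = -10920 + 28 = -10892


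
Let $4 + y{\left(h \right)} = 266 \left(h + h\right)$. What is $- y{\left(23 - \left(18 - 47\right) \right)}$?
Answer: $-27660$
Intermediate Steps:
$y{\left(h \right)} = -4 + 532 h$ ($y{\left(h \right)} = -4 + 266 \left(h + h\right) = -4 + 266 \cdot 2 h = -4 + 532 h$)
$- y{\left(23 - \left(18 - 47\right) \right)} = - (-4 + 532 \left(23 - \left(18 - 47\right)\right)) = - (-4 + 532 \left(23 - -29\right)) = - (-4 + 532 \left(23 + 29\right)) = - (-4 + 532 \cdot 52) = - (-4 + 27664) = \left(-1\right) 27660 = -27660$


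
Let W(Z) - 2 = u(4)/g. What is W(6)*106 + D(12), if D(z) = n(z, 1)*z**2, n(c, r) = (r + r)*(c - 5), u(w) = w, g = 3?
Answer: 7108/3 ≈ 2369.3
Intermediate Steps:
n(c, r) = 2*r*(-5 + c) (n(c, r) = (2*r)*(-5 + c) = 2*r*(-5 + c))
D(z) = z**2*(-10 + 2*z) (D(z) = (2*1*(-5 + z))*z**2 = (-10 + 2*z)*z**2 = z**2*(-10 + 2*z))
W(Z) = 10/3 (W(Z) = 2 + 4/3 = 10/3)
W(6)*106 + D(12) = (10/3)*106 + 2*12**2*(-5 + 12) = 1060/3 + 2*144*7 = 1060/3 + 2016 = 7108/3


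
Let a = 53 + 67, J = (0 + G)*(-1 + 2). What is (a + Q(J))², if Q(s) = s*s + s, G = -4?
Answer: 17424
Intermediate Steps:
J = -4 (J = (0 - 4)*(-1 + 2) = -4*1 = -4)
a = 120
Q(s) = s + s² (Q(s) = s² + s = s + s²)
(a + Q(J))² = (120 - 4*(1 - 4))² = (120 - 4*(-3))² = (120 + 12)² = 132² = 17424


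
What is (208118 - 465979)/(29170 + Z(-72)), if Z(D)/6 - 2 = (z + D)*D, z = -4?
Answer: -257861/62014 ≈ -4.1581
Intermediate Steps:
Z(D) = 12 + 6*D*(-4 + D) (Z(D) = 12 + 6*((-4 + D)*D) = 12 + 6*(D*(-4 + D)) = 12 + 6*D*(-4 + D))
(208118 - 465979)/(29170 + Z(-72)) = (208118 - 465979)/(29170 + (12 - 24*(-72) + 6*(-72)**2)) = -257861/(29170 + (12 + 1728 + 6*5184)) = -257861/(29170 + (12 + 1728 + 31104)) = -257861/(29170 + 32844) = -257861/62014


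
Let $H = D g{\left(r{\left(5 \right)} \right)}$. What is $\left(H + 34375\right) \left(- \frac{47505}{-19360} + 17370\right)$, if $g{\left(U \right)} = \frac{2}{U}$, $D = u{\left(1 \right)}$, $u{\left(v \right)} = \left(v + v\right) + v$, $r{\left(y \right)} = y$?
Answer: $\frac{11561771581221}{19360} \approx 5.972 \cdot 10^{8}$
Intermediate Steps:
$u{\left(v \right)} = 3 v$ ($u{\left(v \right)} = 2 v + v = 3 v$)
$D = 3$ ($D = 3 \cdot 1 = 3$)
$H = \frac{6}{5}$ ($H = 3 \cdot \frac{2}{5} = \frac{6}{5} \approx 1.2$)
$\left(H + 34375\right) \left(- \frac{47505}{-19360} + 17370\right) = \left(\frac{6}{5} + 34375\right) \left(- \frac{47505}{-19360} + 17370\right) = \frac{171881 \left(\left(-47505\right) \left(- \frac{1}{19360}\right) + 17370\right)}{5} = \frac{171881 \left(\frac{9501}{3872} + 17370\right)}{5} = \frac{171881}{5} \cdot \frac{67266141}{3872} = \frac{11561771581221}{19360}$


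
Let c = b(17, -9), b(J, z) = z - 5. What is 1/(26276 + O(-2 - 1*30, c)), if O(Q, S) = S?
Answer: 1/26262 ≈ 3.8078e-5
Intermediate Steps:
b(J, z) = -5 + z
c = -14 (c = -5 - 9 = -14)
1/(26276 + O(-2 - 1*30, c)) = 1/(26276 - 14) = 1/26262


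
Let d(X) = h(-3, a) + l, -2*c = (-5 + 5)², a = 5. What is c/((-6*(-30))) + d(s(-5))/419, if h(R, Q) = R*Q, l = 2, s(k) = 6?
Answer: -13/419 ≈ -0.031026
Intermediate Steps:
h(R, Q) = Q*R
c = 0 (c = -(-5 + 5)²/2 = -½*0² = -½*0 = 0)
d(X) = -13 (d(X) = 5*(-3) + 2 = -15 + 2 = -13)
c/((-6*(-30))) + d(s(-5))/419 = 0/((-6*(-30))) - 13/419 = 0/180 - 13*1/419 = 0*(1/180) - 13/419 = 0 - 13/419 = -13/419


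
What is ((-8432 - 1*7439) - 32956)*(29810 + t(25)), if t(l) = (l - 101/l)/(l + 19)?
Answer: -400277935587/275 ≈ -1.4556e+9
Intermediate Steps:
t(l) = (l - 101/l)/(19 + l)
((-8432 - 1*7439) - 32956)*(29810 + t(25)) = ((-8432 - 1*7439) - 32956)*(29810 + (-101 + 25**2)/(25*(19 + 25))) = ((-8432 - 7439) - 32956)*(29810 + (1/25)*(-101 + 625)/44) = (-15871 - 32956)*(29810 + (1/25)*(1/44)*524) = -48827*(29810 + 131/275) = -48827*8197881/275 = -400277935587/275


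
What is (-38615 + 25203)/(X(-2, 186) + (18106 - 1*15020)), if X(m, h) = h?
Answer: -3353/818 ≈ -4.0990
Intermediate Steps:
(-38615 + 25203)/(X(-2, 186) + (18106 - 1*15020)) = (-38615 + 25203)/(186 + (18106 - 1*15020)) = -13412/(186 + (18106 - 15020)) = -13412/(186 + 3086) = -13412/3272 = -13412*1/3272 = -3353/818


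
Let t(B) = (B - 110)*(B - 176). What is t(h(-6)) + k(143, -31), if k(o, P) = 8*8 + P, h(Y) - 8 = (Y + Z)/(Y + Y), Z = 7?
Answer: 2475577/144 ≈ 17192.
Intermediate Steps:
h(Y) = 8 + (7 + Y)/(2*Y) (h(Y) = 8 + (Y + 7)/(Y + Y) = 8 + (7 + Y)/((2*Y)) = 8 + (7 + Y)*(1/(2*Y)) = 8 + (7 + Y)/(2*Y))
t(B) = (-176 + B)*(-110 + B) (t(B) = (-110 + B)*(-176 + B) = (-176 + B)*(-110 + B))
k(o, P) = 64 + P
t(h(-6)) + k(143, -31) = (19360 + ((½)*(7 + 17*(-6))/(-6))² - 143*(7 + 17*(-6))/(-6)) + (64 - 31) = (19360 + ((½)*(-⅙)*(7 - 102))² - 143*(-1)*(7 - 102)/6) + 33 = (19360 + ((½)*(-⅙)*(-95))² - 143*(-1)*(-95)/6) + 33 = (19360 + (95/12)² - 286*95/12) + 33 = (19360 + 9025/144 - 13585/6) + 33 = 2470825/144 + 33 = 2475577/144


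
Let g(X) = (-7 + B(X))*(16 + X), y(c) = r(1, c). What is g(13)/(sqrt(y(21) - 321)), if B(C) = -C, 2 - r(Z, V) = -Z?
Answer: 290*I*sqrt(318)/159 ≈ 32.525*I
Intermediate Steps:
r(Z, V) = 2 + Z (r(Z, V) = 2 - (-1)*Z = 2 + Z)
y(c) = 3 (y(c) = 2 + 1 = 3)
g(X) = (-7 - X)*(16 + X)
g(13)/(sqrt(y(21) - 321)) = (-112 - 1*13**2 - 23*13)/(sqrt(3 - 321)) = (-112 - 1*169 - 299)/(sqrt(-318)) = (-112 - 169 - 299)/((I*sqrt(318))) = -(-290)*I*sqrt(318)/159 = 290*I*sqrt(318)/159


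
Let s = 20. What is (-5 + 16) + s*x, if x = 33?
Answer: 671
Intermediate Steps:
(-5 + 16) + s*x = (-5 + 16) + 20*33 = 11 + 660 = 671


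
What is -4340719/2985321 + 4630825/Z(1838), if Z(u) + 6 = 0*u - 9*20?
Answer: -1536145165951/61696634 ≈ -24898.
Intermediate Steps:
Z(u) = -186 (Z(u) = -6 + (0*u - 9*20) = -6 + (0 - 180) = -6 - 180 = -186)
-4340719/2985321 + 4630825/Z(1838) = -4340719/2985321 + 4630825/(-186) = -4340719*1/2985321 + 4630825*(-1/186) = -4340719/2985321 - 4630825/186 = -1536145165951/61696634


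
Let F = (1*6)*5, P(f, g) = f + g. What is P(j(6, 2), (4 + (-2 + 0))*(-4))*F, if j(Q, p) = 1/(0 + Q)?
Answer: -235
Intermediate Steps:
j(Q, p) = 1/Q
F = 30 (F = 6*5 = 30)
P(j(6, 2), (4 + (-2 + 0))*(-4))*F = (1/6 + (4 + (-2 + 0))*(-4))*30 = (⅙ + (4 - 2)*(-4))*30 = (⅙ + 2*(-4))*30 = (⅙ - 8)*30 = -47/6*30 = -235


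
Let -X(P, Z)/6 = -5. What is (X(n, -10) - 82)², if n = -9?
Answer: 2704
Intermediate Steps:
X(P, Z) = 30 (X(P, Z) = -6*(-5) = 30)
(X(n, -10) - 82)² = (30 - 82)² = (-52)² = 2704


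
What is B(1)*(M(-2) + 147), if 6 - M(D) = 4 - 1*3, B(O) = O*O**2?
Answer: 152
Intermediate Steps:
B(O) = O**3
M(D) = 5 (M(D) = 6 - (4 - 1*3) = 6 - (4 - 3) = 6 - 1*1 = 6 - 1 = 5)
B(1)*(M(-2) + 147) = 1**3*(5 + 147) = 1*152 = 152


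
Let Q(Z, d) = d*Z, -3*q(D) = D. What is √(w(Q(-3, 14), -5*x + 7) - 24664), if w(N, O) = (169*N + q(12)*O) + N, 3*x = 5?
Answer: 2*I*√71547/3 ≈ 178.32*I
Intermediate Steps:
x = 5/3 (x = (⅓)*5 = 5/3 ≈ 1.6667)
q(D) = -D/3
Q(Z, d) = Z*d
w(N, O) = -4*O + 170*N (w(N, O) = (169*N + (-⅓*12)*O) + N = (169*N - 4*O) + N = (-4*O + 169*N) + N = -4*O + 170*N)
√(w(Q(-3, 14), -5*x + 7) - 24664) = √((-4*(-5*5/3 + 7) + 170*(-3*14)) - 24664) = √((-4*(-25/3 + 7) + 170*(-42)) - 24664) = √((-4*(-4/3) - 7140) - 24664) = √((16/3 - 7140) - 24664) = √(-21404/3 - 24664) = √(-95396/3) = 2*I*√71547/3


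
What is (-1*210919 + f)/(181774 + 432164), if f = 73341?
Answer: -68789/306969 ≈ -0.22409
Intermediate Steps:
(-1*210919 + f)/(181774 + 432164) = (-1*210919 + 73341)/(181774 + 432164) = (-210919 + 73341)/613938 = -137578*1/613938 = -68789/306969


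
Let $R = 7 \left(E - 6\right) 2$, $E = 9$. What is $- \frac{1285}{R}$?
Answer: $- \frac{1285}{42} \approx -30.595$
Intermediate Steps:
$R = 42$ ($R = 7 \left(9 - 6\right) 2 = 7 \cdot 3 \cdot 2 = 21 \cdot 2 = 42$)
$- \frac{1285}{R} = - \frac{1285}{42}$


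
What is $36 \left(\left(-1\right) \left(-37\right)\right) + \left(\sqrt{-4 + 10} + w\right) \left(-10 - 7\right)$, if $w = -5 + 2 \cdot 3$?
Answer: $1315 - 17 \sqrt{6} \approx 1273.4$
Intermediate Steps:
$w = 1$ ($w = -5 + 6 = 1$)
$36 \left(\left(-1\right) \left(-37\right)\right) + \left(\sqrt{-4 + 10} + w\right) \left(-10 - 7\right) = 36 \left(\left(-1\right) \left(-37\right)\right) + \left(\sqrt{-4 + 10} + 1\right) \left(-10 - 7\right) = 36 \cdot 37 + \left(\sqrt{6} + 1\right) \left(-17\right) = 1332 + \left(1 + \sqrt{6}\right) \left(-17\right) = 1332 - \left(17 + 17 \sqrt{6}\right) = 1315 - 17 \sqrt{6}$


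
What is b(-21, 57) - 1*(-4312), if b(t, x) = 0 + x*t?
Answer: 3115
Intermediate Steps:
b(t, x) = t*x (b(t, x) = 0 + t*x = t*x)
b(-21, 57) - 1*(-4312) = -21*57 - 1*(-4312) = -1197 + 4312 = 3115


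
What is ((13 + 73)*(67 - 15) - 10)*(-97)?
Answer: -432814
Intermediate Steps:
((13 + 73)*(67 - 15) - 10)*(-97) = (86*52 - 10)*(-97) = (4472 - 10)*(-97) = 4462*(-97) = -432814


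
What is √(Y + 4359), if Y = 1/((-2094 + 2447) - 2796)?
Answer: 2*√6503898737/2443 ≈ 66.023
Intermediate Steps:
Y = -1/2443 (Y = 1/(353 - 2796) = 1/(-2443) = -1/2443 ≈ -0.00040933)
√(Y + 4359) = √(-1/2443 + 4359) = √(10649036/2443) = 2*√6503898737/2443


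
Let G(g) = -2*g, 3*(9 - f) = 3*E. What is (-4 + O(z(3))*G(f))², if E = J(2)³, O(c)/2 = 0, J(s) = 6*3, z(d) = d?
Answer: 16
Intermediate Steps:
J(s) = 18
O(c) = 0 (O(c) = 2*0 = 0)
E = 5832 (E = 18³ = 5832)
f = -5823 (f = 9 - 5832 = -5823)
(-4 + O(z(3))*G(f))² = (-4 + 0*(-2*(-5823)))² = (-4 + 0*11646)² = (-4 + 0)² = (-4)² = 16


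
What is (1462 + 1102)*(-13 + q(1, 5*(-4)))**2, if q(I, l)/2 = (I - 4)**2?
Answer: 64100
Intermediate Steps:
q(I, l) = 2*(-4 + I)**2 (q(I, l) = 2*(I - 4)**2 = 2*(-4 + I)**2)
(1462 + 1102)*(-13 + q(1, 5*(-4)))**2 = (1462 + 1102)*(-13 + 2*(-4 + 1)**2)**2 = 2564*(-13 + 2*(-3)**2)**2 = 2564*(-13 + 2*9)**2 = 2564*(-13 + 18)**2 = 2564*5**2 = 2564*25 = 64100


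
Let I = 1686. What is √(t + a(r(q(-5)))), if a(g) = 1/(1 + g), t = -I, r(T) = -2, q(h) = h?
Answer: I*√1687 ≈ 41.073*I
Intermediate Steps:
t = -1686 (t = -1*1686 = -1686)
√(t + a(r(q(-5)))) = √(-1686 + 1/(1 - 2)) = √(-1686 + 1/(-1)) = √(-1686 - 1) = √(-1687) = I*√1687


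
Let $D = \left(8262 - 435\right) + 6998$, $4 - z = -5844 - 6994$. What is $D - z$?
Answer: $1983$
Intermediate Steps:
$z = 12842$ ($z = 4 - \left(-5844 - 6994\right) = 4 - -12838 = 4 + 12838 = 12842$)
$D = 14825$ ($D = 7827 + 6998 = 14825$)
$D - z = 14825 - 12842 = 1983$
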